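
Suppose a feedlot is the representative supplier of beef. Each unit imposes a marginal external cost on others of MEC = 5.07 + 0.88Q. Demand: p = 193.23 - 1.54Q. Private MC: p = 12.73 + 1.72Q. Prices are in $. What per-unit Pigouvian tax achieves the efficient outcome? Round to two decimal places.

Social marginal cost = private MC + MEC = 17.80 + 2.60Q.
Set SMC = demand: 17.80 + 2.60Q = 193.23 - 1.54Q → Q* = 42.3744.
The Pigouvian tax equals MEC at Q*: 5.07 + 0.88×42.3744 = 42.3595.

tax = $42.36 per unit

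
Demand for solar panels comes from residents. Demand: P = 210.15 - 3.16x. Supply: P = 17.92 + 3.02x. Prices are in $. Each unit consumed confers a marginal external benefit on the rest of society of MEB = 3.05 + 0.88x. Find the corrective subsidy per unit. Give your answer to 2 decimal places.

subsidy = $35.47 per unit

Social marginal benefit = demand + MEB = 213.20 - 2.28x.
Set SMB = MC: 213.20 - 2.28x = 17.92 + 3.02x → x* = 36.8453.
The Pigouvian subsidy equals MEB at x*: 3.05 + 0.88×36.8453 = 35.4739.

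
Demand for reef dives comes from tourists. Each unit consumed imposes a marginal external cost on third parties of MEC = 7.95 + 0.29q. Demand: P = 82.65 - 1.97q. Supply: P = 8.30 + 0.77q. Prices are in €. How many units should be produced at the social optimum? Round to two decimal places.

Social marginal benefit = demand − MEC = 74.70 - 2.26q.
Set SMB = MC: 74.70 - 2.26q = 8.30 + 0.77q → q* = 21.9142.

q* = 21.91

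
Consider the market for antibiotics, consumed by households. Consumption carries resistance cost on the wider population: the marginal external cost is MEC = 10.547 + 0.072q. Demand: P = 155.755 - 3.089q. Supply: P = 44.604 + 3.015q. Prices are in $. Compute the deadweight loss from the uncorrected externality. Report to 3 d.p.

DWL = $11.384

Market equilibrium (private): 44.604 + 3.015q = 155.755 - 3.089q → q_m = 18.2095.
Social marginal benefit = demand − MEC = 145.208 - 3.161q.
Set SMB = MC: 145.208 - 3.161q = 44.604 + 3.015q → q* = 16.2895.
The loss is the area between SMB and MC from q* to q_m; with linear curves that's a triangle of height MEC(q_m).
DWL = ½ × 1.9200 × 11.8581 = 11.3838.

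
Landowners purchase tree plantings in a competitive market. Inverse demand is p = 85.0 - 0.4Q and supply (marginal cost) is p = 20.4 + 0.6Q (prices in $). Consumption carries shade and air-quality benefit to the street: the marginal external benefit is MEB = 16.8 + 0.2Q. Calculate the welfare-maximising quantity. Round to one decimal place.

Social marginal benefit = demand + MEB = 101.8 - 0.2Q.
Set SMB = MC: 101.8 - 0.2Q = 20.4 + 0.6Q → Q* = 101.7500.

Q* = 101.8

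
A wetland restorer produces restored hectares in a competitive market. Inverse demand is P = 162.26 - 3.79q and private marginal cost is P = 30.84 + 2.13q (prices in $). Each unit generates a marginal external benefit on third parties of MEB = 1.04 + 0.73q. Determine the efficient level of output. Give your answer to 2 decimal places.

q* = 25.52

Social marginal cost = private MC − MEB = 29.80 + 1.40q.
Set SMC = demand: 29.80 + 1.40q = 162.26 - 3.79q → q* = 25.5222.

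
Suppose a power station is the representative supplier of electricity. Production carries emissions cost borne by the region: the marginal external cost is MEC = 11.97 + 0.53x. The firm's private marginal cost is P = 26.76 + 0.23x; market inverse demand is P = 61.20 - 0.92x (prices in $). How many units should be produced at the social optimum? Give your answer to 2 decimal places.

Social marginal cost = private MC + MEC = 38.73 + 0.76x.
Set SMC = demand: 38.73 + 0.76x = 61.20 - 0.92x → x* = 13.3750.

x* = 13.38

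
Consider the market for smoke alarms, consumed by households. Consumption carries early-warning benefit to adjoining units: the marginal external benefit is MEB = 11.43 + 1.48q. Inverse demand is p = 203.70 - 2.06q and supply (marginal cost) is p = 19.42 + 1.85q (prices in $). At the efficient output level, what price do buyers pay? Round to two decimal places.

P = $37.79

Social marginal benefit = demand + MEB = 215.13 - 0.58q.
Set SMB = MC: 215.13 - 0.58q = 19.42 + 1.85q → q* = 80.5391.
Consumer price on the demand curve at q*: 203.70 − 2.06×80.5391 = 37.7895.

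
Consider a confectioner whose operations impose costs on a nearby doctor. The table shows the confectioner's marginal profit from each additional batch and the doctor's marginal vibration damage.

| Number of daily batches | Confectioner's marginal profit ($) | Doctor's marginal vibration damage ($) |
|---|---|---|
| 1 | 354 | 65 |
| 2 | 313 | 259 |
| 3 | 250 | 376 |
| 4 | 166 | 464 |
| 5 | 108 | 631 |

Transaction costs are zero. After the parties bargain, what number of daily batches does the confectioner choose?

Bargaining reaches the level where marginal profit last exceeds marginal vibration damage.
That holds through level 2 (313 ≥ 259) but not at 3 (250 < 376).

2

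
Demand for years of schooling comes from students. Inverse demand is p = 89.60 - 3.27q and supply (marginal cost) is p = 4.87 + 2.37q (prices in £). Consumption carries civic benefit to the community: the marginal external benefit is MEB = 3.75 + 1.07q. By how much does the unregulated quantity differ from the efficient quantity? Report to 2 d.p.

Market equilibrium (private): 4.87 + 2.37q = 89.60 - 3.27q → q_m = 15.0230.
Social marginal benefit = demand + MEB = 93.35 - 2.20q.
Set SMB = MC: 93.35 - 2.20q = 4.87 + 2.37q → q* = 19.3611.
Gap = |15.0230 − 19.3611| = 4.3381.

4.34 units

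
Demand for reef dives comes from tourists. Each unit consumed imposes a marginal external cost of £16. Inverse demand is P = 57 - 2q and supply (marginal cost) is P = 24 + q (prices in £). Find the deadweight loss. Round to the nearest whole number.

Market equilibrium (private): 24 + q = 57 - 2q → q_m = 11.0000.
Social marginal benefit = demand − MEC = 41 - 2q.
Set SMB = MC: 41 - 2q = 24 + q → q* = 5.6667.
The loss is the area between SMB and MC from q* to q_m; with linear curves that's a triangle of height MEC(q_m).
DWL = ½ × 5.3333 × 16.0000 = 42.6664.

DWL = £43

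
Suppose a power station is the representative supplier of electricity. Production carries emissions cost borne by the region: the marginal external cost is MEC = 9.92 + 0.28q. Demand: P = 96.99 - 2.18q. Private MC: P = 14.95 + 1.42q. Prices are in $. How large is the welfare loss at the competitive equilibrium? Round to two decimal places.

Market equilibrium (private): 14.95 + 1.42q = 96.99 - 2.18q → q_m = 22.7889.
Social marginal cost = private MC + MEC = 24.87 + 1.70q.
Set SMC = demand: 24.87 + 1.70q = 96.99 - 2.18q → q* = 18.5876.
The welfare-loss triangle has base |q_m − q*| and height MEC(q_m) (the vertical gap between SMC and demand is zero at q* and MEC at q_m).
DWL = ½ × 4.2013 × 16.3009 = 34.2425.

DWL = $34.24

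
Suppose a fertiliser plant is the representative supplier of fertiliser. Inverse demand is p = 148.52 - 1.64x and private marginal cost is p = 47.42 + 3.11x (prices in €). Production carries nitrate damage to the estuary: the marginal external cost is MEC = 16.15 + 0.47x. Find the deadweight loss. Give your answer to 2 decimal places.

Market equilibrium (private): 47.42 + 3.11x = 148.52 - 1.64x → x_m = 21.2842.
Social marginal cost = private MC + MEC = 63.57 + 3.58x.
Set SMC = demand: 63.57 + 3.58x = 148.52 - 1.64x → x* = 16.2739.
The loss is the area between SMC and demand from x* to x_m; with linear curves that's a triangle of height MEC(x_m).
DWL = ½ × 5.0103 × 26.1536 = 65.5187.

DWL = €65.52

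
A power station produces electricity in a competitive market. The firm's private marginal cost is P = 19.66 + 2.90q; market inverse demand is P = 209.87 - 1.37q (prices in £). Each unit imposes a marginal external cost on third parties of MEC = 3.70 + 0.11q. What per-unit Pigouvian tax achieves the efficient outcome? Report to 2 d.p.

tax = £8.38 per unit

Social marginal cost = private MC + MEC = 23.36 + 3.01q.
Set SMC = demand: 23.36 + 3.01q = 209.87 - 1.37q → q* = 42.5822.
The Pigouvian tax equals MEC at q*: 3.70 + 0.11×42.5822 = 8.3840.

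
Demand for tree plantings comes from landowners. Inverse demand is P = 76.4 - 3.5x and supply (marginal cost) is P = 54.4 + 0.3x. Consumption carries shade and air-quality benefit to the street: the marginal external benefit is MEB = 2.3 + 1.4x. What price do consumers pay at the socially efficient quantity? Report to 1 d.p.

Social marginal benefit = demand + MEB = 78.7 - 2.1x.
Set SMB = MC: 78.7 - 2.1x = 54.4 + 0.3x → x* = 10.1250.
Consumer price on the demand curve at x*: 76.4 − 3.5×10.1250 = 40.9625.

P = 41.0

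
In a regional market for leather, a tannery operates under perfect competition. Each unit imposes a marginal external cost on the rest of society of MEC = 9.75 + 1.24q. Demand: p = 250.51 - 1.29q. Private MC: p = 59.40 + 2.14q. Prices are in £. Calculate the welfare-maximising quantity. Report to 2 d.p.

q* = 38.84

Social marginal cost = private MC + MEC = 69.15 + 3.38q.
Set SMC = demand: 69.15 + 3.38q = 250.51 - 1.29q → q* = 38.8351.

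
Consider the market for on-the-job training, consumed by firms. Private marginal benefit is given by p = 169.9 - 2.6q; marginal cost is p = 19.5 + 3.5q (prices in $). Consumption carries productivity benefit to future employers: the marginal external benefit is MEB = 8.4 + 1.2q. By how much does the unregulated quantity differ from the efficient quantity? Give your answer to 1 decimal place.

Market equilibrium (private): 19.5 + 3.5q = 169.9 - 2.6q → q_m = 24.6557.
Social marginal benefit = demand + MEB = 178.3 - 1.4q.
Set SMB = MC: 178.3 - 1.4q = 19.5 + 3.5q → q* = 32.4082.
Gap = |24.6557 − 32.4082| = 7.7525.

7.8 units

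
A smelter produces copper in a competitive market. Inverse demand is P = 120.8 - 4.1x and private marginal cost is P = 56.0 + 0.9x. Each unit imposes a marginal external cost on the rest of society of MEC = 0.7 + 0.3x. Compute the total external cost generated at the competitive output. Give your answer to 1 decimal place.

Market equilibrium (private): 56.0 + 0.9x = 120.8 - 4.1x → x_m = 12.9600.
Total external cost = ∫₀^{x_m} (0.7 + 0.3x) dx = 0.7×12.9600 + ½×0.3×12.9600² = 34.2662.

34.3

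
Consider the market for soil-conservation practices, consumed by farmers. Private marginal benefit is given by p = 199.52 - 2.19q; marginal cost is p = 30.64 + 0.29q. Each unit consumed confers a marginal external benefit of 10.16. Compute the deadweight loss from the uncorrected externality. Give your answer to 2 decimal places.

Market equilibrium (private): 30.64 + 0.29q = 199.52 - 2.19q → q_m = 68.0968.
Social marginal benefit = demand + MEB = 209.68 - 2.19q.
Set SMB = MC: 209.68 - 2.19q = 30.64 + 0.29q → q* = 72.1935.
Height of the DWL triangle at q_m is SMB(q_m) − MC(q_m) = MEB(q_m) = 10.1600.
DWL = ½ × 4.0967 × 10.1600 = 20.8112.

DWL = 20.81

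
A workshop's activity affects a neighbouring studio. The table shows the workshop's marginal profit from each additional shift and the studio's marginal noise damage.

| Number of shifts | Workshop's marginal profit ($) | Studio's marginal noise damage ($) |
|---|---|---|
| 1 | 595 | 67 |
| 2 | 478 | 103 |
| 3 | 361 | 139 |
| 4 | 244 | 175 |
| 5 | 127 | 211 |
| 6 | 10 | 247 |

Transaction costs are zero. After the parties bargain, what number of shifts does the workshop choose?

4

Bargaining reaches the level where marginal profit last exceeds marginal noise damage.
That holds through level 4 (244 ≥ 175) but not at 5 (127 < 211).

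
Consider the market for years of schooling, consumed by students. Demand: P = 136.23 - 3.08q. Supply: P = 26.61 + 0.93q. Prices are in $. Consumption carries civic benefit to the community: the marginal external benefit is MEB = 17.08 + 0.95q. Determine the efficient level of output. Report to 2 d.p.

Social marginal benefit = demand + MEB = 153.31 - 2.13q.
Set SMB = MC: 153.31 - 2.13q = 26.61 + 0.93q → q* = 41.4052.

q* = 41.41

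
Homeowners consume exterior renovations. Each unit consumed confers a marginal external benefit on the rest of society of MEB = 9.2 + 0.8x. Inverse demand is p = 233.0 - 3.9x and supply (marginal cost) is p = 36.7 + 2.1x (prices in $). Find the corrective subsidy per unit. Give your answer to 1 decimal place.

subsidy = $40.8 per unit

Social marginal benefit = demand + MEB = 242.2 - 3.1x.
Set SMB = MC: 242.2 - 3.1x = 36.7 + 2.1x → x* = 39.5192.
The Pigouvian subsidy equals MEB at x*: 9.2 + 0.8×39.5192 = 40.8154.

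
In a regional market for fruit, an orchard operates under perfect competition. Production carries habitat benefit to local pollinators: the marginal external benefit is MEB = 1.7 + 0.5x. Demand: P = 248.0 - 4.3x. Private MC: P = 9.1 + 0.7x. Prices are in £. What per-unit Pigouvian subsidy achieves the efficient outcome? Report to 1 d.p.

subsidy = £28.4 per unit

Social marginal cost = private MC − MEB = 7.4 + 0.2x.
Set SMC = demand: 7.4 + 0.2x = 248.0 - 4.3x → x* = 53.4667.
The Pigouvian subsidy equals MEB at x*: 1.7 + 0.5×53.4667 = 28.4334.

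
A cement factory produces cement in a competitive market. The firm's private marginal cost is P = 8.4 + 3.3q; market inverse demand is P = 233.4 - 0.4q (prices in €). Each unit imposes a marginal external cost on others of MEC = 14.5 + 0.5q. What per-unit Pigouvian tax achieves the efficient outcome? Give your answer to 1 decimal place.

tax = €39.6 per unit

Social marginal cost = private MC + MEC = 22.9 + 3.8q.
Set SMC = demand: 22.9 + 3.8q = 233.4 - 0.4q → q* = 50.1190.
The Pigouvian tax equals MEC at q*: 14.5 + 0.5×50.1190 = 39.5595.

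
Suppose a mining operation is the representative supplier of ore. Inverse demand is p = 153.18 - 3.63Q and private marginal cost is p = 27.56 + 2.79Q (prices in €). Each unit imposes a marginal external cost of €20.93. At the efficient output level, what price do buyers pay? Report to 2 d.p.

Social marginal cost = private MC + MEC = 48.49 + 2.79Q.
Set SMC = demand: 48.49 + 2.79Q = 153.18 - 3.63Q → Q* = 16.3069.
Consumer price on the demand curve at Q*: 153.18 − 3.63×16.3069 = 93.9860.

P = €93.99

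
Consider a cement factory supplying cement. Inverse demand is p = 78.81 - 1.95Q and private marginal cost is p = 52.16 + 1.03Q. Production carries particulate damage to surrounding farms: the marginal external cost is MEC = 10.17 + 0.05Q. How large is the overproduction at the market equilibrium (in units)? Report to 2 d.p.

3.50 units

Market equilibrium (private): 52.16 + 1.03Q = 78.81 - 1.95Q → Q_m = 8.9430.
Social marginal cost = private MC + MEC = 62.33 + 1.08Q.
Set SMC = demand: 62.33 + 1.08Q = 78.81 - 1.95Q → Q* = 5.4389.
Gap = |8.9430 − 5.4389| = 3.5041.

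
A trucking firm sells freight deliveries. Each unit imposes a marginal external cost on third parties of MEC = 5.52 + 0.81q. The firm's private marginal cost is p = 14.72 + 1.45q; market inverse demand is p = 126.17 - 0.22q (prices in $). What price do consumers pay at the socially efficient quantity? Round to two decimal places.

P = $116.77

Social marginal cost = private MC + MEC = 20.24 + 2.26q.
Set SMC = demand: 20.24 + 2.26q = 126.17 - 0.22q → q* = 42.7137.
Consumer price on the demand curve at q*: 126.17 − 0.22×42.7137 = 116.7730.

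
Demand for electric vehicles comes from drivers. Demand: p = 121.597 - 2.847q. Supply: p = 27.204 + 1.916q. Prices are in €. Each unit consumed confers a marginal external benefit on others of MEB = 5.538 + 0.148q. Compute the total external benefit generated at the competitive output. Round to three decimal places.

Market equilibrium (private): 27.204 + 1.916q = 121.597 - 2.847q → q_m = 19.8180.
Total external benefit = ∫₀^{q_m} (5.538 + 0.148q) dq = 5.538×19.8180 + ½×0.148×19.8180² = 138.8158.

€138.816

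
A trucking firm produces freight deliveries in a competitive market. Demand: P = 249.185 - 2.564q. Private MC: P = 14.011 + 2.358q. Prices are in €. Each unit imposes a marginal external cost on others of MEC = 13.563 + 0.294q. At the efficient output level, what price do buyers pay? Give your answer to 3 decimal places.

P = €140.249

Social marginal cost = private MC + MEC = 27.574 + 2.652q.
Set SMC = demand: 27.574 + 2.652q = 249.185 - 2.564q → q* = 42.4868.
Consumer price on the demand curve at q*: 249.185 − 2.564×42.4868 = 140.2488.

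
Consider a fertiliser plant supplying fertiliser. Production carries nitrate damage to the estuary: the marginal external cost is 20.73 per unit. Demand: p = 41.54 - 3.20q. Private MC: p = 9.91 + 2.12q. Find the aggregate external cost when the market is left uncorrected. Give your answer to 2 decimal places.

123.25

Market equilibrium (private): 9.91 + 2.12q = 41.54 - 3.20q → q_m = 5.9455.
Total external cost = MEC × q_m = 20.73 × 5.9455 = 123.2502.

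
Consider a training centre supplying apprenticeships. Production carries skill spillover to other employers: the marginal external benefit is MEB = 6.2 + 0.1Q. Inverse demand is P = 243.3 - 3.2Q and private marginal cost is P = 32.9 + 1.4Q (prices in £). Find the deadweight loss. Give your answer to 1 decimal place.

DWL = £12.9

Market equilibrium (private): 32.9 + 1.4Q = 243.3 - 3.2Q → Q_m = 45.7391.
Social marginal cost = private MC − MEB = 26.7 + 1.3Q.
Set SMC = demand: 26.7 + 1.3Q = 243.3 - 3.2Q → Q* = 48.1333.
Between Q* and Q_m the wedge demand − SMC runs linearly from 0 to MEB(Q_m), so the loss is a triangle.
DWL = ½ × 2.3942 × 10.7739 = 12.8974.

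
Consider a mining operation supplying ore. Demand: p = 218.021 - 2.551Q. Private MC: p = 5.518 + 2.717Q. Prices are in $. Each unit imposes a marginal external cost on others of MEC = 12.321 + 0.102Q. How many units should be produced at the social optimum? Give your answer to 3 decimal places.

Social marginal cost = private MC + MEC = 17.839 + 2.819Q.
Set SMC = demand: 17.839 + 2.819Q = 218.021 - 2.551Q → Q* = 37.2778.

Q* = 37.278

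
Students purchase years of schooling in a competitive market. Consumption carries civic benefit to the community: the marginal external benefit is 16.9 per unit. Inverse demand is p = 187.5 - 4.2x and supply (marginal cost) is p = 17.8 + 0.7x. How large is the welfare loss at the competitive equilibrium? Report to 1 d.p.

DWL = 29.1

Market equilibrium (private): 17.8 + 0.7x = 187.5 - 4.2x → x_m = 34.6327.
Social marginal benefit = demand + MEB = 204.4 - 4.2x.
Set SMB = MC: 204.4 - 4.2x = 17.8 + 0.7x → x* = 38.0816.
The loss is the area between SMB and MC from x* to x_m; with linear curves that's a triangle of height MEB(x_m).
DWL = ½ × 3.4489 × 16.9000 = 29.1432.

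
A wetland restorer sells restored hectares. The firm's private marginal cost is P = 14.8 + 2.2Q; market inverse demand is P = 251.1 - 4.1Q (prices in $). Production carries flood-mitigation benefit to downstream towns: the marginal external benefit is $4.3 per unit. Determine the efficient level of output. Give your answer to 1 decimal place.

Q* = 38.2

Social marginal cost = private MC − MEB = 10.5 + 2.2Q.
Set SMC = demand: 10.5 + 2.2Q = 251.1 - 4.1Q → Q* = 38.1905.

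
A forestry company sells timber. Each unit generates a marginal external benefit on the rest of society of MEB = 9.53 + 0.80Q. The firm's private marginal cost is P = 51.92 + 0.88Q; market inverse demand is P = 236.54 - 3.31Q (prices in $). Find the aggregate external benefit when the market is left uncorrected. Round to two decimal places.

Market equilibrium (private): 51.92 + 0.88Q = 236.54 - 3.31Q → Q_m = 44.0621.
Total external benefit = ∫₀^{Q_m} (9.53 + 0.80Q) dQ = 9.53×44.0621 + ½×0.80×44.0621² = 1196.4993.

$1196.50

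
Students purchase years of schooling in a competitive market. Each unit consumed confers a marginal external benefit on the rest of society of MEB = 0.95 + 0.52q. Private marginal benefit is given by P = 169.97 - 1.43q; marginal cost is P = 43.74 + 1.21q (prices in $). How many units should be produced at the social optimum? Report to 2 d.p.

q* = 59.99

Social marginal benefit = demand + MEB = 170.92 - 0.91q.
Set SMB = MC: 170.92 - 0.91q = 43.74 + 1.21q → q* = 59.9906.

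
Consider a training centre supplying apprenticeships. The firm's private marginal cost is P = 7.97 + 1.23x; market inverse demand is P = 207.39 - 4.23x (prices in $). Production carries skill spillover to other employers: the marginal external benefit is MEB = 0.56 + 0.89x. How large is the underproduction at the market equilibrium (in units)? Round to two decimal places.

7.24 units

Market equilibrium (private): 7.97 + 1.23x = 207.39 - 4.23x → x_m = 36.5238.
Social marginal cost = private MC − MEB = 7.41 + 0.34x.
Set SMC = demand: 7.41 + 0.34x = 207.39 - 4.23x → x* = 43.7593.
Gap = |36.5238 − 43.7593| = 7.2355.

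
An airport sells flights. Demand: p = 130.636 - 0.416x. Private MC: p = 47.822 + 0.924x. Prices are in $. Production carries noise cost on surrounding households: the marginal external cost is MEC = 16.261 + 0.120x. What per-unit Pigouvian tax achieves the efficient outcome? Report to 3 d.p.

tax = $21.731 per unit

Social marginal cost = private MC + MEC = 64.083 + 1.044x.
Set SMC = demand: 64.083 + 1.044x = 130.636 - 0.416x → x* = 45.5842.
The Pigouvian tax equals MEC at x*: 16.261 + 0.120×45.5842 = 21.7311.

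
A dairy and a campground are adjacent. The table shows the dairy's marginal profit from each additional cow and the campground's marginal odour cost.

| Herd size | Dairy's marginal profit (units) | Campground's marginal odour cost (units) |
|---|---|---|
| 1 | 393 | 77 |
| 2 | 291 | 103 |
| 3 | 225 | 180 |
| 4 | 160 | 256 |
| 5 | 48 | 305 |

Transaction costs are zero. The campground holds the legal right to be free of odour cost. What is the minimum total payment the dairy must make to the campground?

360

Efficient level: marginal profit ≥ marginal odour cost through level 3, so k* = 3.
With the campground holding the right, the dairy must at least compensate total damage at k*: 77 + 103 + 180 = 360.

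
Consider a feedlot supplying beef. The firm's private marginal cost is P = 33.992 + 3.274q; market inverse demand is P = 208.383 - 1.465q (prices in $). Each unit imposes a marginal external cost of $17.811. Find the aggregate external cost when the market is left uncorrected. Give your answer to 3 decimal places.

Market equilibrium (private): 33.992 + 3.274q = 208.383 - 1.465q → q_m = 36.7991.
Total external cost = MEC × q_m = 17.811 × 36.7991 = 655.4288.

$655.429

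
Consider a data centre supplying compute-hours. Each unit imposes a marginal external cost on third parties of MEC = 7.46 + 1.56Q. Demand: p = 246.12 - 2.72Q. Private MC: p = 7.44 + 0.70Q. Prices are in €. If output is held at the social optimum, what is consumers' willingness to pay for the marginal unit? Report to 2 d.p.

Social marginal cost = private MC + MEC = 14.90 + 2.26Q.
Set SMC = demand: 14.90 + 2.26Q = 246.12 - 2.72Q → Q* = 46.4297.
Consumer price on the demand curve at Q*: 246.12 − 2.72×46.4297 = 119.8312.

P = €119.83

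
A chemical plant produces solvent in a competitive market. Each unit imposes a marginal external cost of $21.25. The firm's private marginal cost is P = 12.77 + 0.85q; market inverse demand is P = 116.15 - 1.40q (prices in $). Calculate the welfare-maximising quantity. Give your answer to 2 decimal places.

q* = 36.50

Social marginal cost = private MC + MEC = 34.02 + 0.85q.
Set SMC = demand: 34.02 + 0.85q = 116.15 - 1.40q → q* = 36.5022.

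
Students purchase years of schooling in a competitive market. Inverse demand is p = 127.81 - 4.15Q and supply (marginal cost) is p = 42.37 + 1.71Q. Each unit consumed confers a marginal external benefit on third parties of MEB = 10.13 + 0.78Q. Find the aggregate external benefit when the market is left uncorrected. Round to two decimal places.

230.60

Market equilibrium (private): 42.37 + 1.71Q = 127.81 - 4.15Q → Q_m = 14.5802.
Total external benefit = ∫₀^{Q_m} (10.13 + 0.78Q) dQ = 10.13×14.5802 + ½×0.78×14.5802² = 230.6045.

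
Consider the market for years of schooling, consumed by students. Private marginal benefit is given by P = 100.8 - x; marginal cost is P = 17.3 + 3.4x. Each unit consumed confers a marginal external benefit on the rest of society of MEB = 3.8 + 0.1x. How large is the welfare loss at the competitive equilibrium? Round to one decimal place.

DWL = 3.8

Market equilibrium (private): 17.3 + 3.4x = 100.8 - x → x_m = 18.9773.
Social marginal benefit = demand + MEB = 104.6 - 0.9x.
Set SMB = MC: 104.6 - 0.9x = 17.3 + 3.4x → x* = 20.3023.
Between x* and x_m the wedge SMB − MC runs linearly from 0 to MEB(x_m), so the loss is a triangle.
DWL = ½ × 1.3250 × 5.6977 = 3.7747.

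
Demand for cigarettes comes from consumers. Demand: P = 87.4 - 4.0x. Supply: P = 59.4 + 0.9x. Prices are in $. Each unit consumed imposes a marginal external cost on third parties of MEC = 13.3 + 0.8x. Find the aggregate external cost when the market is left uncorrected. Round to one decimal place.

Market equilibrium (private): 59.4 + 0.9x = 87.4 - 4.0x → x_m = 5.7143.
Total external cost = ∫₀^{x_m} (13.3 + 0.8x) dx = 13.3×5.7143 + ½×0.8×5.7143² = 89.0615.

$89.1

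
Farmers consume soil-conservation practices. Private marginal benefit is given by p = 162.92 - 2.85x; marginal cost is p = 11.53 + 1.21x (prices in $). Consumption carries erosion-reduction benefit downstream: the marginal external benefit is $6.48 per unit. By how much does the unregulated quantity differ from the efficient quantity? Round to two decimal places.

1.60 units

Market equilibrium (private): 11.53 + 1.21x = 162.92 - 2.85x → x_m = 37.2882.
Social marginal benefit = demand + MEB = 169.40 - 2.85x.
Set SMB = MC: 169.40 - 2.85x = 11.53 + 1.21x → x* = 38.8842.
Gap = |37.2882 − 38.8842| = 1.5960.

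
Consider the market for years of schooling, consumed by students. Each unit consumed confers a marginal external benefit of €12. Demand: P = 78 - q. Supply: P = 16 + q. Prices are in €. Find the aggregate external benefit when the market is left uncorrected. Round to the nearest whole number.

Market equilibrium (private): 16 + q = 78 - q → q_m = 31.0000.
Total external benefit = MEB × q_m = 12 × 31.0000 = 372.0000.

€372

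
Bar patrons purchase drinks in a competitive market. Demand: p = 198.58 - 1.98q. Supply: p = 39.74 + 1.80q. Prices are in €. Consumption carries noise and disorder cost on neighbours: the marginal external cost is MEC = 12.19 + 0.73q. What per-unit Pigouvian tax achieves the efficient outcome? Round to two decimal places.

tax = €35.93 per unit

Social marginal benefit = demand − MEC = 186.39 - 2.71q.
Set SMB = MC: 186.39 - 2.71q = 39.74 + 1.80q → q* = 32.5166.
The Pigouvian tax equals MEC at q*: 12.19 + 0.73×32.5166 = 35.9271.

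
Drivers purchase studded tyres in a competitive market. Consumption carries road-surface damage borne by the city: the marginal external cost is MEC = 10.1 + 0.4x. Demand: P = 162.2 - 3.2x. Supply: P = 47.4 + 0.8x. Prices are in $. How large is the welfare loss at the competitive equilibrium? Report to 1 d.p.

Market equilibrium (private): 47.4 + 0.8x = 162.2 - 3.2x → x_m = 28.7000.
Social marginal benefit = demand − MEC = 152.1 - 3.6x.
Set SMB = MC: 152.1 - 3.6x = 47.4 + 0.8x → x* = 23.7955.
Between x* and x_m the wedge MC − SMB runs linearly from 0 to MEC(x_m), so the loss is a triangle.
DWL = ½ × 4.9045 × 21.5800 = 52.9196.

DWL = $52.9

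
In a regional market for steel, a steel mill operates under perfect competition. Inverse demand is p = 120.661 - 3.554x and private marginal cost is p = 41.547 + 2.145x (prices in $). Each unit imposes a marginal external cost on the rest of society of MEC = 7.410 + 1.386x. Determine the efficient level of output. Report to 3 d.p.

Social marginal cost = private MC + MEC = 48.957 + 3.531x.
Set SMC = demand: 48.957 + 3.531x = 120.661 - 3.554x → x* = 10.1205.

x* = 10.121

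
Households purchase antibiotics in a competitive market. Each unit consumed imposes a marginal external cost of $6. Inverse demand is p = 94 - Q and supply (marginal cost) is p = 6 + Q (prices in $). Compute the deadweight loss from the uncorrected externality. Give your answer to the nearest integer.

Market equilibrium (private): 6 + Q = 94 - Q → Q_m = 44.0000.
Social marginal benefit = demand − MEC = 88 - Q.
Set SMB = MC: 88 - Q = 6 + Q → Q* = 41.0000.
Height of the DWL triangle at Q_m is MC(Q_m) − SMB(Q_m) = MEC(Q_m) = 6.0000.
DWL = ½ × 3.0000 × 6.0000 = 9.0000.

DWL = $9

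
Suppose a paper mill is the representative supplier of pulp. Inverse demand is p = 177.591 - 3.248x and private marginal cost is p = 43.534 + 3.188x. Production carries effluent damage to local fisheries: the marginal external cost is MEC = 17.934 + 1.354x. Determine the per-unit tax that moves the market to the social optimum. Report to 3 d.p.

tax = 38.118 per unit

Social marginal cost = private MC + MEC = 61.468 + 4.542x.
Set SMC = demand: 61.468 + 4.542x = 177.591 - 3.248x → x* = 14.9067.
The Pigouvian tax equals MEC at x*: 17.934 + 1.354×14.9067 = 38.1177.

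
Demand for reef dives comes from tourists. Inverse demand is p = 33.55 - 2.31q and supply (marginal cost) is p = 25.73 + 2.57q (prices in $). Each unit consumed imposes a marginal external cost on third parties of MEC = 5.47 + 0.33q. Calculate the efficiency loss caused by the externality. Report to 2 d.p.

DWL = $3.45

Market equilibrium (private): 25.73 + 2.57q = 33.55 - 2.31q → q_m = 1.6025.
Social marginal benefit = demand − MEC = 28.08 - 2.64q.
Set SMB = MC: 28.08 - 2.64q = 25.73 + 2.57q → q* = 0.4511.
The loss is the area between SMB and MC from q* to q_m; with linear curves that's a triangle of height MEC(q_m).
DWL = ½ × 1.1514 × 5.9988 = 3.4535.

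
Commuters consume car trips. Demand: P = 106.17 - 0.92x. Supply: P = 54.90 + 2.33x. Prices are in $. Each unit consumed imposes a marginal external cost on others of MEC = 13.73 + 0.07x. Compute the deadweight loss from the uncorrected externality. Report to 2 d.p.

Market equilibrium (private): 54.90 + 2.33x = 106.17 - 0.92x → x_m = 15.7754.
Social marginal benefit = demand − MEC = 92.44 - 0.99x.
Set SMB = MC: 92.44 - 0.99x = 54.90 + 2.33x → x* = 11.3072.
The loss is the area between SMB and MC from x* to x_m; with linear curves that's a triangle of height MEC(x_m).
DWL = ½ × 4.4682 × 14.8343 = 33.1413.

DWL = $33.14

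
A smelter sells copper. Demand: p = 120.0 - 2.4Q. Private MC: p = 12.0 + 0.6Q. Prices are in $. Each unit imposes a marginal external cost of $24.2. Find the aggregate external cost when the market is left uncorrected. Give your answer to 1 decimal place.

Market equilibrium (private): 12.0 + 0.6Q = 120.0 - 2.4Q → Q_m = 36.0000.
Total external cost = MEC × Q_m = 24.2 × 36.0000 = 871.2000.

$871.2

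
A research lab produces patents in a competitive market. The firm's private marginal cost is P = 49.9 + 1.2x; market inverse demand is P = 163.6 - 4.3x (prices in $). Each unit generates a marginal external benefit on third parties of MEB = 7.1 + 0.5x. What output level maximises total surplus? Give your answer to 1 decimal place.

Social marginal cost = private MC − MEB = 42.8 + 0.7x.
Set SMC = demand: 42.8 + 0.7x = 163.6 - 4.3x → x* = 24.1600.

x* = 24.2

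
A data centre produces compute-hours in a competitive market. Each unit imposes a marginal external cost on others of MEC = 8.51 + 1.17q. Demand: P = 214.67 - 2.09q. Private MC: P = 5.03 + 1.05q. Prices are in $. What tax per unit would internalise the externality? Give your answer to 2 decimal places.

Social marginal cost = private MC + MEC = 13.54 + 2.22q.
Set SMC = demand: 13.54 + 2.22q = 214.67 - 2.09q → q* = 46.6659.
The Pigouvian tax equals MEC at q*: 8.51 + 1.17×46.6659 = 63.1091.

tax = $63.11 per unit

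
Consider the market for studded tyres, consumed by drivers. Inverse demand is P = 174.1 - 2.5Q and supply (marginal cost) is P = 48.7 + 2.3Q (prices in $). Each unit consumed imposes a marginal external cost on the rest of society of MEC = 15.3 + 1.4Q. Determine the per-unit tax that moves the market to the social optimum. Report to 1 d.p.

Social marginal benefit = demand − MEC = 158.8 - 3.9Q.
Set SMB = MC: 158.8 - 3.9Q = 48.7 + 2.3Q → Q* = 17.7581.
The Pigouvian tax equals MEC at Q*: 15.3 + 1.4×17.7581 = 40.1613.

tax = $40.2 per unit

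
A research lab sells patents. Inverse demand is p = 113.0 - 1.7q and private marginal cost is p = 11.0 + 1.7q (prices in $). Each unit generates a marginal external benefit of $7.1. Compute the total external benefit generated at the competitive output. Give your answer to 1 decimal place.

Market equilibrium (private): 11.0 + 1.7q = 113.0 - 1.7q → q_m = 30.0000.
Total external benefit = MEB × q_m = 7.1 × 30.0000 = 213.0000.

$213.0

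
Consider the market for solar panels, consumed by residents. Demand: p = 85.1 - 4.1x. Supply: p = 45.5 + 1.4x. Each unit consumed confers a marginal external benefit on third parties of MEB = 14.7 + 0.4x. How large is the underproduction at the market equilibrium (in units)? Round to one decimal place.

3.4 units

Market equilibrium (private): 45.5 + 1.4x = 85.1 - 4.1x → x_m = 7.2000.
Social marginal benefit = demand + MEB = 99.8 - 3.7x.
Set SMB = MC: 99.8 - 3.7x = 45.5 + 1.4x → x* = 10.6471.
Gap = |7.2000 − 10.6471| = 3.4471.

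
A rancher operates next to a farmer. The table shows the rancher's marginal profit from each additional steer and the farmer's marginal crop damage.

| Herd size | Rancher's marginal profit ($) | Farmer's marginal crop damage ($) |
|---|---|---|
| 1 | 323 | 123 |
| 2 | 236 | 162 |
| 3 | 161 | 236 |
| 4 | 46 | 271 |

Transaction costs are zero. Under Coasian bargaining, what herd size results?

2

Bargaining reaches the level where marginal profit last exceeds marginal crop damage.
That holds through level 2 (236 ≥ 162) but not at 3 (161 < 236).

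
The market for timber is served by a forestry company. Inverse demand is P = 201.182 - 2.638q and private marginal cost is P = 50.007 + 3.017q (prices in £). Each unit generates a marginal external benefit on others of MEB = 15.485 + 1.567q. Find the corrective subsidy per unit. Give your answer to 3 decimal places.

Social marginal cost = private MC − MEB = 34.522 + 1.450q.
Set SMC = demand: 34.522 + 1.450q = 201.182 - 2.638q → q* = 40.7681.
The Pigouvian subsidy equals MEB at q*: 15.485 + 1.567×40.7681 = 79.3686.

subsidy = £79.369 per unit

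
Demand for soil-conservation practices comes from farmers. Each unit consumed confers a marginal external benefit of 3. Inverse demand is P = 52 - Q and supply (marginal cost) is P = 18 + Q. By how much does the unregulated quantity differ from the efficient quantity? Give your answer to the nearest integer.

Market equilibrium (private): 18 + Q = 52 - Q → Q_m = 17.0000.
Social marginal benefit = demand + MEB = 55 - Q.
Set SMB = MC: 55 - Q = 18 + Q → Q* = 18.5000.
Gap = |17.0000 − 18.5000| = 1.5000.

2 units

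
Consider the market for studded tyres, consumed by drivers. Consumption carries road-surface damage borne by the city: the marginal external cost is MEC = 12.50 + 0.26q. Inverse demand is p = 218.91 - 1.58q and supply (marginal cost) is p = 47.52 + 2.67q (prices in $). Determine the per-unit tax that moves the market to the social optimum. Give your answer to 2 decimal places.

tax = $21.66 per unit

Social marginal benefit = demand − MEC = 206.41 - 1.84q.
Set SMB = MC: 206.41 - 1.84q = 47.52 + 2.67q → q* = 35.2306.
The Pigouvian tax equals MEC at q*: 12.50 + 0.26×35.2306 = 21.6600.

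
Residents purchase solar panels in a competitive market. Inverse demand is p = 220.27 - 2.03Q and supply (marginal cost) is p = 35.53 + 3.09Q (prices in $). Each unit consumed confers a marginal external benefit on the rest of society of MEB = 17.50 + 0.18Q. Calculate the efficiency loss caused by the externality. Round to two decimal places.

Market equilibrium (private): 35.53 + 3.09Q = 220.27 - 2.03Q → Q_m = 36.0820.
Social marginal benefit = demand + MEB = 237.77 - 1.85Q.
Set SMB = MC: 237.77 - 1.85Q = 35.53 + 3.09Q → Q* = 40.9393.
The welfare-loss triangle has base |Q_m − Q*| and height MEB(Q_m) (the vertical gap between SMB and MC is zero at Q* and MEB at Q_m).
DWL = ½ × 4.8573 × 23.9948 = 58.2750.

DWL = $58.27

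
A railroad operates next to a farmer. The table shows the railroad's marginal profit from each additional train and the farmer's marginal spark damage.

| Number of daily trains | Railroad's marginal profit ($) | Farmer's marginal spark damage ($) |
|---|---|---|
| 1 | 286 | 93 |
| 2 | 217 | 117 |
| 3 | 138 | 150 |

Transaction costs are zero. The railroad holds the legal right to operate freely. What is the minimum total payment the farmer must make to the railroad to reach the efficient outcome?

Left alone the railroad would choose level 3 (marginal profit stays positive).
Efficient level: k* = 2 (marginal profit ≥ marginal spark damage through 2).
The farmer must at least cover the railroad's forgone profit from cutting 3→2: 138 = 138.

$138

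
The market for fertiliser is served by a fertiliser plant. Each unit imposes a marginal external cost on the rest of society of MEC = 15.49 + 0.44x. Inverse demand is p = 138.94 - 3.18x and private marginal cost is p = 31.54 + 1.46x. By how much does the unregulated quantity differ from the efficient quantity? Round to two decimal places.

5.05 units

Market equilibrium (private): 31.54 + 1.46x = 138.94 - 3.18x → x_m = 23.1466.
Social marginal cost = private MC + MEC = 47.03 + 1.90x.
Set SMC = demand: 47.03 + 1.90x = 138.94 - 3.18x → x* = 18.0925.
Gap = |23.1466 − 18.0925| = 5.0541.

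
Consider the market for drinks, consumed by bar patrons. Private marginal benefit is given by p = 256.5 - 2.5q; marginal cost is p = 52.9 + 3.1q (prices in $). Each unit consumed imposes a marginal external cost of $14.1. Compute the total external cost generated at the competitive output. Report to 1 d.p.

Market equilibrium (private): 52.9 + 3.1q = 256.5 - 2.5q → q_m = 36.3571.
Total external cost = MEC × q_m = 14.1 × 36.3571 = 512.6351.

$512.6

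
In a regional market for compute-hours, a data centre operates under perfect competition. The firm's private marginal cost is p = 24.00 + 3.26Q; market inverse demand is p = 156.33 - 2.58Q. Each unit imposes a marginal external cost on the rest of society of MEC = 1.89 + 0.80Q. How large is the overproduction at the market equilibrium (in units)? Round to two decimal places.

3.01 units

Market equilibrium (private): 24.00 + 3.26Q = 156.33 - 2.58Q → Q_m = 22.6592.
Social marginal cost = private MC + MEC = 25.89 + 4.06Q.
Set SMC = demand: 25.89 + 4.06Q = 156.33 - 2.58Q → Q* = 19.6446.
Gap = |22.6592 − 19.6446| = 3.0146.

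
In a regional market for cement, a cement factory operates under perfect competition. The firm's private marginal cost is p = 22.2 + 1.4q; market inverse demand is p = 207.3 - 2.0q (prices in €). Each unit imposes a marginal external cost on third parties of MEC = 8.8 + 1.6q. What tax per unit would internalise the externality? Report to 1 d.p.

tax = €65.2 per unit

Social marginal cost = private MC + MEC = 31.0 + 3.0q.
Set SMC = demand: 31.0 + 3.0q = 207.3 - 2.0q → q* = 35.2600.
The Pigouvian tax equals MEC at q*: 8.8 + 1.6×35.2600 = 65.2160.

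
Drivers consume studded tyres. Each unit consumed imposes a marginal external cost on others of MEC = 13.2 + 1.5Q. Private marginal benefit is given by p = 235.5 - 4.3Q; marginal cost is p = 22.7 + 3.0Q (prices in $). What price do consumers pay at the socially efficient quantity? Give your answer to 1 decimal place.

P = $138.0

Social marginal benefit = demand − MEC = 222.3 - 5.8Q.
Set SMB = MC: 222.3 - 5.8Q = 22.7 + 3.0Q → Q* = 22.6818.
Consumer price on the demand curve at Q*: 235.5 − 4.3×22.6818 = 137.9683.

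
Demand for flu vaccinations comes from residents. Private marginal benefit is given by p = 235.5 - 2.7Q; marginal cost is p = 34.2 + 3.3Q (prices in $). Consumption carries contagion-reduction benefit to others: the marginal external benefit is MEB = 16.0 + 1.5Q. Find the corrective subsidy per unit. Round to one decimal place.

Social marginal benefit = demand + MEB = 251.5 - 1.2Q.
Set SMB = MC: 251.5 - 1.2Q = 34.2 + 3.3Q → Q* = 48.2889.
The Pigouvian subsidy equals MEB at Q*: 16.0 + 1.5×48.2889 = 88.4334.

subsidy = $88.4 per unit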